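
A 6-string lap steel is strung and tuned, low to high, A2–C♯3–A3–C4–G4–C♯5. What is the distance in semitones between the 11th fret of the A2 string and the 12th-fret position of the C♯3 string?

5 semitones

A2 at fret 11 → G♯3 (MIDI 56); C♯3 at fret 12 → C♯4 (MIDI 61).
56 − 61 = -5, so the two pitches are 5 semitones apart, with C♯4 the higher.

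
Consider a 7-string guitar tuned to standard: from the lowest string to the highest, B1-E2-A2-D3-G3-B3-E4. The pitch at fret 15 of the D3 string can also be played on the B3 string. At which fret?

Fret 15 on D3 is MIDI 50 + 15 = 65 (F4). On the B3 string (open MIDI 59), that pitch is 65 − 59 = fret 6.

6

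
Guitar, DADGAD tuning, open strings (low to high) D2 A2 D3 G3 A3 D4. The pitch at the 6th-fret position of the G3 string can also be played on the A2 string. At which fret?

G3 at fret 6 is G3 + 6 semitones = C#4.
The open A2 string is 10 semitones below the open G3, so the same pitch on the A2 string lies at fret 6 + 10 = 16.

16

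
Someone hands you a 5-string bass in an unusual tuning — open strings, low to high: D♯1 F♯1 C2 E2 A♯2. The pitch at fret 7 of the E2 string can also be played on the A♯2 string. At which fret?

E2 at fret 7 is E2 + 7 semitones = B2.
The open A♯2 string is 6 semitones above the open E2, so the same pitch on the A♯2 string lies at fret 7 − 6 = 1.

1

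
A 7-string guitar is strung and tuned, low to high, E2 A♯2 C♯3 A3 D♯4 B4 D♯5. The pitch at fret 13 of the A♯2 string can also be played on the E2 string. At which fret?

A♯2 at fret 13 is A♯2 + 13 semitones = B3.
The open E2 string is 6 semitones below the open A♯2, so the same pitch on the E2 string lies at fret 13 + 6 = 19.

19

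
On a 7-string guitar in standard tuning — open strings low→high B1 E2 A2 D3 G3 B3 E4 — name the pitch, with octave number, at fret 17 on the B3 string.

E5

Each fret is one semitone, so B3 + 17 = E5.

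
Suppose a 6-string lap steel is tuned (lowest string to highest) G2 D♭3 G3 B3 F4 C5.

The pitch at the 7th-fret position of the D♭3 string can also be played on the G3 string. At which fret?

1

D♭3 at fret 7 is D♭3 + 7 semitones = A♭3.
The open G3 string is 6 semitones above the open D♭3, so the same pitch on the G3 string lies at fret 7 − 6 = 1.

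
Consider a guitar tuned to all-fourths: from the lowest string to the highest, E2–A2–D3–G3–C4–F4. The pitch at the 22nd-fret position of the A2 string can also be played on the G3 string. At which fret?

12

A2 at fret 22 is A2 + 22 semitones = G4.
The open G3 string is 10 semitones above the open A2, so the same pitch on the G3 string lies at fret 22 − 10 = 12.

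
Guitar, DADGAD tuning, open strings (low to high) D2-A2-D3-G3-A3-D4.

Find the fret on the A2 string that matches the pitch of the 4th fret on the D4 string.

Fret 4 on D4 is MIDI 62 + 4 = 66 (F#4). On the A2 string (open MIDI 45), that pitch is 66 − 45 = fret 21.

21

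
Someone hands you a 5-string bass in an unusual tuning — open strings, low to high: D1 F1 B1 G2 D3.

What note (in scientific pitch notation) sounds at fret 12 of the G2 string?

G3

The open G2 string plus 12 semitones: G–G#–A–A#–…–F–F#–G.
The walk passes from B into C once, so the octave number goes from 2 to 3.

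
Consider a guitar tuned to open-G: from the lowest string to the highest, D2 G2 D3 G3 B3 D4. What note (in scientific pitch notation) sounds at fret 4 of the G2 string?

B2

Each fret is one semitone, so G2 + 4 = B2.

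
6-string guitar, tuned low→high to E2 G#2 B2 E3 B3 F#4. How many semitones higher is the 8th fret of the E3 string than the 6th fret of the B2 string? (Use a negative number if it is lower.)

E3 at fret 8 → C4 (MIDI 60); B2 at fret 6 → F3 (MIDI 53).
60 − 53 = 7, so the two pitches are 7 semitones apart.

7 semitones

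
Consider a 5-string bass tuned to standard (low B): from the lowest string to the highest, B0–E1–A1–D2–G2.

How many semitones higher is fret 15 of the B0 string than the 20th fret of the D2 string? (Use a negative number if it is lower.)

B0 at fret 15 → D2 (MIDI 38); D2 at fret 20 → A#3 (MIDI 58).
38 − 58 = -20, so the two pitches are 20 semitones apart.

-20 semitones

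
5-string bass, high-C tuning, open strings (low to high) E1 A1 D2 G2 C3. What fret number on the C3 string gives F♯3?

6

F♯3 is 6 semitones above the open C3 (C–C#–D–D#–E–F–F#), so it sits at fret 6.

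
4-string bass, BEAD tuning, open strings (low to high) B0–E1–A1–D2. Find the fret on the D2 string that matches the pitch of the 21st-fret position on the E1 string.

11

Fret 21 on E1 is MIDI 28 + 21 = 49 (C♯3). On the D2 string (open MIDI 38), that pitch is 49 − 38 = fret 11.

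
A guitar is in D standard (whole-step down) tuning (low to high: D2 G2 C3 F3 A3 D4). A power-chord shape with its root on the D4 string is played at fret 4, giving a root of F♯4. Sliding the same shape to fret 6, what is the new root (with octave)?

G♯4

Moving from fret 4 to fret 6 shifts the root by 2 semitones.
F♯4 up 2 semitones is G♯4.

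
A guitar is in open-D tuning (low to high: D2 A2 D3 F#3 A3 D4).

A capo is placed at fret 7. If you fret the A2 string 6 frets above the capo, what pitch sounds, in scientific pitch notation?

A#3

The capo raises the open A2 by 7 semitones to E3; fretting 6 more gives A2 + 7 + 6 = A2 + 13 semitones = A#3.
(Also written Bb.)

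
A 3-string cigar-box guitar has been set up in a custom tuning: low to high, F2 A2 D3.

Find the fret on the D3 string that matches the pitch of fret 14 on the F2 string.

Fret 14 on F2 is MIDI 41 + 14 = 55 (G3). On the D3 string (open MIDI 50), that pitch is 55 − 50 = fret 5.

5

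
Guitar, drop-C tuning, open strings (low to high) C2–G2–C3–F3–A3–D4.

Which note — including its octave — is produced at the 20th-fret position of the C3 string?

The open C3 string plus 20 semitones: C–C#–D–D#–…–F#–G–G#.
The walk passes from B into C once, so the octave number goes from 3 to 4.

G♯4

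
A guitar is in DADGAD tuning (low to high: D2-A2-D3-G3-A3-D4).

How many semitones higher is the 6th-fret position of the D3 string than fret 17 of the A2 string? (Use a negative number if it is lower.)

-6 semitones

D3 at fret 6 → G♯3 (MIDI 56); A2 at fret 17 → D4 (MIDI 62).
56 − 62 = -6, so the two pitches are 6 semitones apart.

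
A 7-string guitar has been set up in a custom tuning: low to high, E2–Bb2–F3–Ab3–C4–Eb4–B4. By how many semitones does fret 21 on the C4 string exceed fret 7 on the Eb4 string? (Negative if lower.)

C4 at fret 21 → A5 (MIDI 81); Eb4 at fret 7 → Bb4 (MIDI 70).
81 − 70 = 11, so the two pitches are 11 semitones apart.

11 semitones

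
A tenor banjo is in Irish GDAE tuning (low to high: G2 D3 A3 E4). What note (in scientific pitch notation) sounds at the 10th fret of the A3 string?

G4

Each fret is one semitone, so A3 + 10 = G4.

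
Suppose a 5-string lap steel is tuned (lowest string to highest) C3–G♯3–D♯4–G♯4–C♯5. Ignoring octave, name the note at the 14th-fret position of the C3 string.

D

Each fret is one semitone, so C3 + 14 = D.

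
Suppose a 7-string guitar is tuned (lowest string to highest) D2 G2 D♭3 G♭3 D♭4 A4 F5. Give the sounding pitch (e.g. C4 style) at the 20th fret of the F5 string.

D♭7

Each fret is one semitone, so F5 + 20 = D♭7.
(Equivalently spelled C♯7.)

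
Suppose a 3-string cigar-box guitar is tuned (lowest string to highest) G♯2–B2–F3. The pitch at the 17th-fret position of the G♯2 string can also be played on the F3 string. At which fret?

8

Fret 17 on G♯2 is MIDI 44 + 17 = 61 (C♯4). On the F3 string (open MIDI 53), that pitch is 61 − 53 = fret 8.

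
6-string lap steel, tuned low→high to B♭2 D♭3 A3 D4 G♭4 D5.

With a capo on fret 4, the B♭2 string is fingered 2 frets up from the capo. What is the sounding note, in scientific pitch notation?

E3

The capo raises the open B♭2 by 4 semitones to D3; fretting 2 more gives B♭2 + 4 + 2 = B♭2 + 6 semitones = E3.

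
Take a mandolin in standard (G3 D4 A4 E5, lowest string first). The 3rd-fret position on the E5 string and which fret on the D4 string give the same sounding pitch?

17

Fret 3 on E5 is MIDI 76 + 3 = 79 (G5). On the D4 string (open MIDI 62), that pitch is 79 − 62 = fret 17.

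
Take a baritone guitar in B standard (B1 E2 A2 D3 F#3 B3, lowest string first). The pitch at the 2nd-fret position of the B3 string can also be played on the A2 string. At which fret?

16

Fret 2 on B3 is MIDI 59 + 2 = 61 (C#4). On the A2 string (open MIDI 45), that pitch is 61 − 45 = fret 16.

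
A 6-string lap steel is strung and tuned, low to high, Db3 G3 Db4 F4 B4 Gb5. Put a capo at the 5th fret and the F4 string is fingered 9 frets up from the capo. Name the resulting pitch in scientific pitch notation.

The capo raises the open F4 by 5 semitones to Bb4; fretting 9 more gives F4 + 5 + 9 = F4 + 14 semitones = G5.

G5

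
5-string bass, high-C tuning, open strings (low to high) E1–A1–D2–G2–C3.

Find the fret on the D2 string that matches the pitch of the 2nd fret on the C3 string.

12

C3 at fret 2 is C3 + 2 semitones = D3.
The open D2 string is 10 semitones below the open C3, so the same pitch on the D2 string lies at fret 2 + 10 = 12.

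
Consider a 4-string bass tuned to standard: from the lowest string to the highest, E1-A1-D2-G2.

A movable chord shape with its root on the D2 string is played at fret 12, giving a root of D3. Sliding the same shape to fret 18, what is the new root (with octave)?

Moving from fret 12 to fret 18 shifts the root by 6 semitones.
D3 up 6 semitones is G♯3.

G♯3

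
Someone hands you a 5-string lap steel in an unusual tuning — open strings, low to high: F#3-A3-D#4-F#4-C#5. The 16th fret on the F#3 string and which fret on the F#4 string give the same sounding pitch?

F#3 at fret 16 is F#3 + 16 semitones = A#4.
The open F#4 string is 12 semitones above the open F#3, so the same pitch on the F#4 string lies at fret 16 − 12 = 4.

4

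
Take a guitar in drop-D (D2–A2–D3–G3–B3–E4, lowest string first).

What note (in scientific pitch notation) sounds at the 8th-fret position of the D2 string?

Each fret is one semitone, so D2 + 8 = A#2.
(Equivalently spelled Bb2.)

A#2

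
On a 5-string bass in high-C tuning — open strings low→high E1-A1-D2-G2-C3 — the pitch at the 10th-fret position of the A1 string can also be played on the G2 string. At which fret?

A1 at fret 10 is A1 + 10 semitones = G2.
The open G2 string is 10 semitones above the open A1, so the same pitch on the G2 string lies at fret 10 − 10 = 0.

0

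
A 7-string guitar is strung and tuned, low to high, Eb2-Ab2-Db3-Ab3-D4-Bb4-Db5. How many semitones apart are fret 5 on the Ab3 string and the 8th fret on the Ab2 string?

Ab3 at fret 5 → Db4 (MIDI 61); Ab2 at fret 8 → E3 (MIDI 52).
61 − 52 = 9, so the two pitches are 9 semitones apart, with Db4 the higher.

9 semitones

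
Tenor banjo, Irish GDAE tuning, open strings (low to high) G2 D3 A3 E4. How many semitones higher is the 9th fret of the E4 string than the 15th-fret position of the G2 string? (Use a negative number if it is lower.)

E4 at fret 9 → C♯5 (MIDI 73); G2 at fret 15 → A♯3 (MIDI 58).
73 − 58 = 15, so the two pitches are 15 semitones apart.

15 semitones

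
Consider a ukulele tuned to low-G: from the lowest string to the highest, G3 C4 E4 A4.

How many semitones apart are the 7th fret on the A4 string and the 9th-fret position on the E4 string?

3 semitones

A4 at fret 7 → E5 (MIDI 76); E4 at fret 9 → C♯5 (MIDI 73).
76 − 73 = 3, so the two pitches are 3 semitones apart, with E5 the higher.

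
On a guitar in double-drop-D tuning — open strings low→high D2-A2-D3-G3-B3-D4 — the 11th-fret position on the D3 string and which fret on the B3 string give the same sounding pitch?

2

Fret 11 on D3 is MIDI 50 + 11 = 61 (C#4). On the B3 string (open MIDI 59), that pitch is 61 − 59 = fret 2.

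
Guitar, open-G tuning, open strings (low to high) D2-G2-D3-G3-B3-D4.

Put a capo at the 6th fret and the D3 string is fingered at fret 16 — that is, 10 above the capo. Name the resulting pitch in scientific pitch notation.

The capo raises the open D3 by 6 semitones to G♯3; fretting 10 more gives D3 + 6 + 10 = D3 + 16 semitones = F♯4.
(Also written G♭.)

F♯4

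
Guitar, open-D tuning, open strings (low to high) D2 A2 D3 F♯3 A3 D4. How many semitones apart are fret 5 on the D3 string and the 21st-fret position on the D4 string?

28 semitones

D3 at fret 5 → G3 (MIDI 55); D4 at fret 21 → B5 (MIDI 83).
55 − 83 = -28, so the two pitches are 28 semitones apart, with B5 the higher.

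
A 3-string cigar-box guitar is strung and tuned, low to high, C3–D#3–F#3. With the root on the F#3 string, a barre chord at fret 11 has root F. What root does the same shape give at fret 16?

A#

Moving from fret 11 to fret 16 shifts the root by 5 semitones.
F up 5 semitones is A#.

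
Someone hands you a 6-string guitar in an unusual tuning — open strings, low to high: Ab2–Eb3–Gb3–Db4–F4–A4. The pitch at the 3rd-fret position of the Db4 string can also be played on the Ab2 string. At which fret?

Db4 at fret 3 is Db4 + 3 semitones = E4.
The open Ab2 string is 17 semitones below the open Db4, so the same pitch on the Ab2 string lies at fret 3 + 17 = 20.

20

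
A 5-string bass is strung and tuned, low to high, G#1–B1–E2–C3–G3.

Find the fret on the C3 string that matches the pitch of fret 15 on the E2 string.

Fret 15 on E2 is MIDI 40 + 15 = 55 (G3). On the C3 string (open MIDI 48), that pitch is 55 − 48 = fret 7.

7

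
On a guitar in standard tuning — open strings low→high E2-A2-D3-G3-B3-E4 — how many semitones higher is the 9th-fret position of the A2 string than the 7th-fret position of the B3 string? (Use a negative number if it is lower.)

-12 semitones

A2 at fret 9 → F#3 (MIDI 54); B3 at fret 7 → F#4 (MIDI 66).
54 − 66 = -12, so the two pitches are 12 semitones apart.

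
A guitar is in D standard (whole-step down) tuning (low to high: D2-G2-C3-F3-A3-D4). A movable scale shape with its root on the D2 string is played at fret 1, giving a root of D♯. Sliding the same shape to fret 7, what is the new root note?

A

Moving from fret 1 to fret 7 shifts the root by 6 semitones.
D♯ up 6 semitones is A.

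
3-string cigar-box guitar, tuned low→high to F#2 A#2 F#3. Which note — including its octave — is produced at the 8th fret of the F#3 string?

The open F#3 string plus 8 semitones: F#–G–G#–A–A#–B–C–C#–D.
The walk passes from B into C once, so the octave number goes from 3 to 4.

D4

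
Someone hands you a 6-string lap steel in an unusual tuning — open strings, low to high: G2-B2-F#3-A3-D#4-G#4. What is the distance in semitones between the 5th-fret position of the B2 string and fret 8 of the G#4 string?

24 semitones

B2 at fret 5 → E3 (MIDI 52); G#4 at fret 8 → E5 (MIDI 76).
52 − 76 = -24, so the two pitches are 24 semitones apart, with E5 the higher.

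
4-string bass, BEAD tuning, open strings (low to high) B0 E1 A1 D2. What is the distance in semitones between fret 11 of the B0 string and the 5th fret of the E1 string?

B0 at fret 11 → A#1 (MIDI 34); E1 at fret 5 → A1 (MIDI 33).
34 − 33 = 1, so the two pitches are 1 semitone apart, with A#1 the higher.

1 semitone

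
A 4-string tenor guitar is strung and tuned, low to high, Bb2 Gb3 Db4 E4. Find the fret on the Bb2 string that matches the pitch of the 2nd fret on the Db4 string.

Fret 2 on Db4 is MIDI 61 + 2 = 63 (Eb4). On the Bb2 string (open MIDI 46), that pitch is 63 − 46 = fret 17.

17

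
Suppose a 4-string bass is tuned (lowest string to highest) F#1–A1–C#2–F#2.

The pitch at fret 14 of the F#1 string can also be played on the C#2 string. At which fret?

Fret 14 on F#1 is MIDI 30 + 14 = 44 (G#2). On the C#2 string (open MIDI 37), that pitch is 44 − 37 = fret 7.

7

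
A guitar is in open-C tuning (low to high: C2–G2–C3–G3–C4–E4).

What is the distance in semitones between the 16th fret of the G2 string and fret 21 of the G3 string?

G2 at fret 16 → B3 (MIDI 59); G3 at fret 21 → E5 (MIDI 76).
59 − 76 = -17, so the two pitches are 17 semitones apart, with E5 the higher.

17 semitones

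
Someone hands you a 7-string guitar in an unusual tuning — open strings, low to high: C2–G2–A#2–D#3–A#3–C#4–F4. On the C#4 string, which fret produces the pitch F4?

F4 is 4 semitones above the open C#4 (C#–D–D#–E–F), so it sits at fret 4.

4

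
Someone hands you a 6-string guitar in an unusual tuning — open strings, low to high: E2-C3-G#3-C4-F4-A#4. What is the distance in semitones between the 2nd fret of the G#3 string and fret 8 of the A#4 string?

G#3 at fret 2 → A#3 (MIDI 58); A#4 at fret 8 → F#5 (MIDI 78).
58 − 78 = -20, so the two pitches are 20 semitones apart, with F#5 the higher.

20 semitones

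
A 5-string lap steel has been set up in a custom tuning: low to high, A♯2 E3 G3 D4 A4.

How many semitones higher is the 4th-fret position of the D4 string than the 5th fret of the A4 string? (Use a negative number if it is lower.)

-8 semitones

D4 at fret 4 → F♯4 (MIDI 66); A4 at fret 5 → D5 (MIDI 74).
66 − 74 = -8, so the two pitches are 8 semitones apart.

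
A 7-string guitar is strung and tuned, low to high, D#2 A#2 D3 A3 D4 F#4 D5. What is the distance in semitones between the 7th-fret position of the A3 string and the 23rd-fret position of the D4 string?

21 semitones

A3 at fret 7 → E4 (MIDI 64); D4 at fret 23 → C#6 (MIDI 85).
64 − 85 = -21, so the two pitches are 21 semitones apart, with C#6 the higher.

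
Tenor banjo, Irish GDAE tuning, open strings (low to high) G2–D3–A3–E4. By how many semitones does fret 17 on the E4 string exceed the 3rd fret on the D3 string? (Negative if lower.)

28 semitones

E4 at fret 17 → A5 (MIDI 81); D3 at fret 3 → F3 (MIDI 53).
81 − 53 = 28, so the two pitches are 28 semitones apart.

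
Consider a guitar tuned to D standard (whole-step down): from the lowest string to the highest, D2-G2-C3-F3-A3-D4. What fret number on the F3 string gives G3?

2

G3 is 2 semitones above the open F3 (F–F#–G), so it sits at fret 2.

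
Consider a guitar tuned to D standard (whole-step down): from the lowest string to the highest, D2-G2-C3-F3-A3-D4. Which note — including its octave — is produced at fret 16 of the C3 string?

E4

Each fret is one semitone, so C3 + 16 = E4.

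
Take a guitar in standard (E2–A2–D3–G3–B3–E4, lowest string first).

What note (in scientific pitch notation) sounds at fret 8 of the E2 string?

C3

The open E2 string plus 8 semitones: E–F–F#–G–G#–A–A#–B–C.
The walk passes from B into C once, so the octave number goes from 2 to 3.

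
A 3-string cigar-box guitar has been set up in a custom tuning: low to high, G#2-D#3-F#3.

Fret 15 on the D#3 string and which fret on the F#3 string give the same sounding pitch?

D#3 at fret 15 is D#3 + 15 semitones = F#4.
The open F#3 string is 3 semitones above the open D#3, so the same pitch on the F#3 string lies at fret 15 − 3 = 12.

12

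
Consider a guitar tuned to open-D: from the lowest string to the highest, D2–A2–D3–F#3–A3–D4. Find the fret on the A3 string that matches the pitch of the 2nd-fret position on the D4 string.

Fret 2 on D4 is MIDI 62 + 2 = 64 (E4). On the A3 string (open MIDI 57), that pitch is 64 − 57 = fret 7.

7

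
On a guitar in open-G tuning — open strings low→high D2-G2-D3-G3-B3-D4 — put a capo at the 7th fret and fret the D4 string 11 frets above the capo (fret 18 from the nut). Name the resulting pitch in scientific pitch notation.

The capo raises the open D4 by 7 semitones to A4; fretting 11 more gives D4 + 7 + 11 = D4 + 18 semitones = G♯5.

G♯5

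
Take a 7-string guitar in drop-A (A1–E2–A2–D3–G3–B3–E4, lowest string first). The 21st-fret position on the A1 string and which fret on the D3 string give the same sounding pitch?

4

Fret 21 on A1 is MIDI 33 + 21 = 54 (F#3). On the D3 string (open MIDI 50), that pitch is 54 − 50 = fret 4.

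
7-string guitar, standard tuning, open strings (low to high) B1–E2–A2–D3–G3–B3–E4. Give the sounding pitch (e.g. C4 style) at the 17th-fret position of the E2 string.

Each fret is one semitone, so E2 + 17 = A3.

A3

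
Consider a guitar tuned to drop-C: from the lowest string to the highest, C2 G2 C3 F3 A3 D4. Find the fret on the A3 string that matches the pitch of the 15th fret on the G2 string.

Fret 15 on G2 is MIDI 43 + 15 = 58 (A♯3). On the A3 string (open MIDI 57), that pitch is 58 − 57 = fret 1.

1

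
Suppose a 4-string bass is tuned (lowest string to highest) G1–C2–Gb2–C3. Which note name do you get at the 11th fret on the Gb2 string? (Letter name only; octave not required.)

The open Gb2 string plus 11 semitones: Gb–G–Ab–A–…–Eb–E–F.

F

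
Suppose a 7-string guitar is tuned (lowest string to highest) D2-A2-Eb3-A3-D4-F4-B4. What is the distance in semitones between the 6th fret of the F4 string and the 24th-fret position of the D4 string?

15 semitones

F4 at fret 6 → B4 (MIDI 71); D4 at fret 24 → D6 (MIDI 86).
71 − 86 = -15, so the two pitches are 15 semitones apart, with D6 the higher.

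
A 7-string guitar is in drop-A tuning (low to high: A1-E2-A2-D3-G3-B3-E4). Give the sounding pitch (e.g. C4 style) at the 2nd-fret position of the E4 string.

F♯4

E4 is MIDI 64. Adding 2 gives 66, which is F♯4.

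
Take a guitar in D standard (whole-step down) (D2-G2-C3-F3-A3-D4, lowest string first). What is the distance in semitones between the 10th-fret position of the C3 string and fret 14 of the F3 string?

C3 at fret 10 → A#3 (MIDI 58); F3 at fret 14 → G4 (MIDI 67).
58 − 67 = -9, so the two pitches are 9 semitones apart, with G4 the higher.

9 semitones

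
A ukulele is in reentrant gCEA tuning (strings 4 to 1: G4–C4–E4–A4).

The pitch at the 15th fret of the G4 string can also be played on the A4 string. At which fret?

G4 at fret 15 is G4 + 15 semitones = A#5.
The open A4 string is 2 semitones above the open G4, so the same pitch on the A4 string lies at fret 15 − 2 = 13.

13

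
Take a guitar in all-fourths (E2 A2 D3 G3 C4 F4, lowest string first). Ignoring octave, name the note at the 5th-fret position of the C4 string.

F

Each fret is one semitone, so C4 + 5 = F.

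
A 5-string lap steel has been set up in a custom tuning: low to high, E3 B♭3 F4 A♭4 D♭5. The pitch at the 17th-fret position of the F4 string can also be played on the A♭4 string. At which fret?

14

F4 at fret 17 is F4 + 17 semitones = B♭5.
The open A♭4 string is 3 semitones above the open F4, so the same pitch on the A♭4 string lies at fret 17 − 3 = 14.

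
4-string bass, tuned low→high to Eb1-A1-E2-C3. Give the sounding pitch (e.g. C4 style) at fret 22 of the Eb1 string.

Db3

Each fret is one semitone, so Eb1 + 22 = Db3.
(Equivalently spelled C#3.)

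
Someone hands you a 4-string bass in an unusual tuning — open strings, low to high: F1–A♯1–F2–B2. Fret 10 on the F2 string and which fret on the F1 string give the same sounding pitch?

22

Fret 10 on F2 is MIDI 41 + 10 = 51 (D♯3). On the F1 string (open MIDI 29), that pitch is 51 − 29 = fret 22.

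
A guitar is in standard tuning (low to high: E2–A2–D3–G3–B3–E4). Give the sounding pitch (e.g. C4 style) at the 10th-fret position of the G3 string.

F4

Each fret is one semitone, so G3 + 10 = F4.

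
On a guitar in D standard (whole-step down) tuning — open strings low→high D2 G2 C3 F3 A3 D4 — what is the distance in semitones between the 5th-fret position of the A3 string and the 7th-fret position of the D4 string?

7 semitones

A3 at fret 5 → D4 (MIDI 62); D4 at fret 7 → A4 (MIDI 69).
62 − 69 = -7, so the two pitches are 7 semitones apart, with A4 the higher.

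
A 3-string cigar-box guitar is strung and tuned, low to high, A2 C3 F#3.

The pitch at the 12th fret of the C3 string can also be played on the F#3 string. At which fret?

Fret 12 on C3 is MIDI 48 + 12 = 60 (C4). On the F#3 string (open MIDI 54), that pitch is 60 − 54 = fret 6.

6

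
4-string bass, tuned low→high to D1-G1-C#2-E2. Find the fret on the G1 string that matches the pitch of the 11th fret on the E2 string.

Fret 11 on E2 is MIDI 40 + 11 = 51 (D#3). On the G1 string (open MIDI 31), that pitch is 51 − 31 = fret 20.

20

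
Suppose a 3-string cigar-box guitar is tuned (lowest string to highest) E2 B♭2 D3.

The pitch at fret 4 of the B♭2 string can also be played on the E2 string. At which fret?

10

B♭2 at fret 4 is B♭2 + 4 semitones = D3.
The open E2 string is 6 semitones below the open B♭2, so the same pitch on the E2 string lies at fret 4 + 6 = 10.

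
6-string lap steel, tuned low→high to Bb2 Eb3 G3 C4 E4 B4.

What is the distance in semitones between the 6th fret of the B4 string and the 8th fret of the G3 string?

14 semitones

B4 at fret 6 → F5 (MIDI 77); G3 at fret 8 → Eb4 (MIDI 63).
77 − 63 = 14, so the two pitches are 14 semitones apart, with F5 the higher.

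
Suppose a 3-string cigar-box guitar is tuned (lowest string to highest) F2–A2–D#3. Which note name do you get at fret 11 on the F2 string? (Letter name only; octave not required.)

F2 is MIDI 41. Adding 11 gives 52; 52 mod 12 = 4, i.e. E.

E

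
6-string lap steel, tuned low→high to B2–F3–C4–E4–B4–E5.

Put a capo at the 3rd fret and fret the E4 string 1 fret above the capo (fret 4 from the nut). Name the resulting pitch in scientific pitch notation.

The capo raises the open E4 by 3 semitones to G4; fretting 1 more gives E4 + 3 + 1 = E4 + 4 semitones = Ab4.

Ab4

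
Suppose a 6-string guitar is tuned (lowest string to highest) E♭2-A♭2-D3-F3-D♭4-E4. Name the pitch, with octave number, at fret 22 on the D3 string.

C5

The open D3 string plus 22 semitones: D–Eb–E–F–…–Bb–B–C.
The walk passes from B into C 2 times, so the octave number goes from 3 to 5.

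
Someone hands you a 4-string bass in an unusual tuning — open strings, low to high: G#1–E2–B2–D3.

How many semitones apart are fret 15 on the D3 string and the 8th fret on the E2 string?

17 semitones

D3 at fret 15 → F4 (MIDI 65); E2 at fret 8 → C3 (MIDI 48).
65 − 48 = 17, so the two pitches are 17 semitones apart, with F4 the higher.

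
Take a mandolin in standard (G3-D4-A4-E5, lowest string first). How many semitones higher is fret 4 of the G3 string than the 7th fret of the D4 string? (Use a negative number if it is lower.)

-10 semitones

G3 at fret 4 → B3 (MIDI 59); D4 at fret 7 → A4 (MIDI 69).
59 − 69 = -10, so the two pitches are 10 semitones apart.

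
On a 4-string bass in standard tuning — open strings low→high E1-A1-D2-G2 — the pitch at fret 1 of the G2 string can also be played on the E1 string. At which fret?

16

Fret 1 on G2 is MIDI 43 + 1 = 44 (G#2). On the E1 string (open MIDI 28), that pitch is 44 − 28 = fret 16.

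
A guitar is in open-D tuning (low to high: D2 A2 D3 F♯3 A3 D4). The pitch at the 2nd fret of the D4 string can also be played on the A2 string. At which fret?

D4 at fret 2 is D4 + 2 semitones = E4.
The open A2 string is 17 semitones below the open D4, so the same pitch on the A2 string lies at fret 2 + 17 = 19.

19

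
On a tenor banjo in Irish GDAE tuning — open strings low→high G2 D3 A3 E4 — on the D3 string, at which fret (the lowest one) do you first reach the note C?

From D3, count semitones up the chromatic scale until reaching C: D–D#–E–F–…–A#–B–C — 10 steps.

10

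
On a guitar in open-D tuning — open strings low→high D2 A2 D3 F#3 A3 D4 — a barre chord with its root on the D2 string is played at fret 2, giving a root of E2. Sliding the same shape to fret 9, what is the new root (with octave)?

Moving from fret 2 to fret 9 shifts the root by 7 semitones.
E2 up 7 semitones is B2.

B2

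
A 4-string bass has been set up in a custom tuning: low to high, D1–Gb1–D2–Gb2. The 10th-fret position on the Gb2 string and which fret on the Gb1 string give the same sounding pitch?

22

Gb2 at fret 10 is Gb2 + 10 semitones = E3.
The open Gb1 string is 12 semitones below the open Gb2, so the same pitch on the Gb1 string lies at fret 10 + 12 = 22.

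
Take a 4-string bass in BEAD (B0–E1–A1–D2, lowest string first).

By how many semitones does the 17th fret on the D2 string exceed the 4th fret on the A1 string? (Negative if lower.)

18 semitones

D2 at fret 17 → G3 (MIDI 55); A1 at fret 4 → C#2 (MIDI 37).
55 − 37 = 18, so the two pitches are 18 semitones apart.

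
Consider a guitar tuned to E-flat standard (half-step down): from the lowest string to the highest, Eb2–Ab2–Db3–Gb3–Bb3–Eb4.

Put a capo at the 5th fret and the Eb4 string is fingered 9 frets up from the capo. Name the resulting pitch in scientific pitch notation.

The capo raises the open Eb4 by 5 semitones to Ab4; fretting 9 more gives Eb4 + 5 + 9 = Eb4 + 14 semitones = F5.

F5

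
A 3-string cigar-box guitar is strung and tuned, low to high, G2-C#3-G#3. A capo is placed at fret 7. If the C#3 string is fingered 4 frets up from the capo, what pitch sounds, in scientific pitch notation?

The capo raises the open C#3 by 7 semitones to G#3; fretting 4 more gives C#3 + 7 + 4 = C#3 + 11 semitones = C4.

C4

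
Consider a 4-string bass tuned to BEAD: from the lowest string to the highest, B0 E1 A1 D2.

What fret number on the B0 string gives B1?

12

B1 is 12 semitones above the open B0 (B–C–C#–D–…–A–A#–B), so it sits at fret 12.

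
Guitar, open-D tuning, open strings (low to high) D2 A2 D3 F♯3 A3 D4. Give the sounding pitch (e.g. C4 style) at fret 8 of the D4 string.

A♯4

The open D4 string plus 8 semitones: D–D#–E–F–F#–G–G#–A–A#.
No B→C boundary is crossed, so the octave stays at 4.
(Equivalently spelled B♭4.)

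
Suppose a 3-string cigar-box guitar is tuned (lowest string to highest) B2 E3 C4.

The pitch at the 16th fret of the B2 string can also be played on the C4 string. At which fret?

B2 at fret 16 is B2 + 16 semitones = D#4.
The open C4 string is 13 semitones above the open B2, so the same pitch on the C4 string lies at fret 16 − 13 = 3.

3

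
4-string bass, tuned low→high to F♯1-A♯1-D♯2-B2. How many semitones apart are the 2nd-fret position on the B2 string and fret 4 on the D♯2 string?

B2 at fret 2 → C♯3 (MIDI 49); D♯2 at fret 4 → G2 (MIDI 43).
49 − 43 = 6, so the two pitches are 6 semitones apart, with C♯3 the higher.

6 semitones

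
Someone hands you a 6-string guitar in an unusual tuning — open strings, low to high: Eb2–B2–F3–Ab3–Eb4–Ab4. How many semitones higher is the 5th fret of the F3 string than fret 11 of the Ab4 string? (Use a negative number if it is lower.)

-21 semitones

F3 at fret 5 → Bb3 (MIDI 58); Ab4 at fret 11 → G5 (MIDI 79).
58 − 79 = -21, so the two pitches are 21 semitones apart.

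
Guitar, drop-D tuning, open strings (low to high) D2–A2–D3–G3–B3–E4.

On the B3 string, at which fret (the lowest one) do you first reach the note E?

From B3, count semitones up the chromatic scale until reaching E: B–C–C#–D–D#–E — 5 steps.

5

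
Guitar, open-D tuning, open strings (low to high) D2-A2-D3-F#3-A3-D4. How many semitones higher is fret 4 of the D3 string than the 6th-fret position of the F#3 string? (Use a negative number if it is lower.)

-6 semitones

D3 at fret 4 → F#3 (MIDI 54); F#3 at fret 6 → C4 (MIDI 60).
54 − 60 = -6, so the two pitches are 6 semitones apart.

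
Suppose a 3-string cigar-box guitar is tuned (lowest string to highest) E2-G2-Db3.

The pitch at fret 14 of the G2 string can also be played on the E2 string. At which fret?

G2 at fret 14 is G2 + 14 semitones = A3.
The open E2 string is 3 semitones below the open G2, so the same pitch on the E2 string lies at fret 14 + 3 = 17.

17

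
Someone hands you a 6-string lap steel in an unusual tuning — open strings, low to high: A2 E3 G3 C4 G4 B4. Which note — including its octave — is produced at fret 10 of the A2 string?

G3

A2 is MIDI 45. Adding 10 gives 55, which is G3.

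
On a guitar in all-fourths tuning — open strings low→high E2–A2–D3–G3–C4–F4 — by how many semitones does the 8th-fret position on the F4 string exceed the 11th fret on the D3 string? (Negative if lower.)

F4 at fret 8 → C#5 (MIDI 73); D3 at fret 11 → C#4 (MIDI 61).
73 − 61 = 12, so the two pitches are 12 semitones apart.

12 semitones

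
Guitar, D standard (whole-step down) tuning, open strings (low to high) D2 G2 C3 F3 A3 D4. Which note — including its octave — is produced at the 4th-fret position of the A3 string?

The open A3 string plus 4 semitones: A–A#–B–C–C#.
The walk passes from B into C once, so the octave number goes from 3 to 4.
(Equivalently spelled D♭4.)

C♯4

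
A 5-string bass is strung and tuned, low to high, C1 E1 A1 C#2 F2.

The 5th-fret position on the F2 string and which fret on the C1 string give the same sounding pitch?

22

F2 at fret 5 is F2 + 5 semitones = A#2.
The open C1 string is 17 semitones below the open F2, so the same pitch on the C1 string lies at fret 5 + 17 = 22.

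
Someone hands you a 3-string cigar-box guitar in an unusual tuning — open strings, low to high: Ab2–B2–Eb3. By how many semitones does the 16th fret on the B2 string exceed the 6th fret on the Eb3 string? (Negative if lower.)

B2 at fret 16 → Eb4 (MIDI 63); Eb3 at fret 6 → A3 (MIDI 57).
63 − 57 = 6, so the two pitches are 6 semitones apart.

6 semitones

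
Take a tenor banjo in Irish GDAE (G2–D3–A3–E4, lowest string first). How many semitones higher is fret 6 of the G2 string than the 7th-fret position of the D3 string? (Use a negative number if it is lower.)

G2 at fret 6 → C#3 (MIDI 49); D3 at fret 7 → A3 (MIDI 57).
49 − 57 = -8, so the two pitches are 8 semitones apart.

-8 semitones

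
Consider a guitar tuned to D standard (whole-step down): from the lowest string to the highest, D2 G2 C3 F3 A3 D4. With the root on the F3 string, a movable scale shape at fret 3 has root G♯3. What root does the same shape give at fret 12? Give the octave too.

Moving from fret 3 to fret 12 shifts the root by 9 semitones.
G♯3 up 9 semitones is F4.

F4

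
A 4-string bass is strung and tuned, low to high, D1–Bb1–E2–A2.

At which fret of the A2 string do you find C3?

C3 is 3 semitones above the open A2 (A–Bb–B–C), so it sits at fret 3.

3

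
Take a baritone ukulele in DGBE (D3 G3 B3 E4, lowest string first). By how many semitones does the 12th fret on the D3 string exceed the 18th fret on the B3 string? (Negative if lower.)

D3 at fret 12 → D4 (MIDI 62); B3 at fret 18 → F5 (MIDI 77).
62 − 77 = -15, so the two pitches are 15 semitones apart.

-15 semitones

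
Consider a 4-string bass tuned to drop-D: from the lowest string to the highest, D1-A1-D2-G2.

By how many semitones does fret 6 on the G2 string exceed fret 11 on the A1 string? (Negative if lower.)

5 semitones

G2 at fret 6 → C#3 (MIDI 49); A1 at fret 11 → G#2 (MIDI 44).
49 − 44 = 5, so the two pitches are 5 semitones apart.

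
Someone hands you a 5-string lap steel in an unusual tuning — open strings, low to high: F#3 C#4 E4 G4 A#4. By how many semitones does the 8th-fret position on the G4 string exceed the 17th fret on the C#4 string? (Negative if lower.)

G4 at fret 8 → D#5 (MIDI 75); C#4 at fret 17 → F#5 (MIDI 78).
75 − 78 = -3, so the two pitches are 3 semitones apart.

-3 semitones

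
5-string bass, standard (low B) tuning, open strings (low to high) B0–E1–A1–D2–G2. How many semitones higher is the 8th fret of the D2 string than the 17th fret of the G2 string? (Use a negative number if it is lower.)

-14 semitones

D2 at fret 8 → A#2 (MIDI 46); G2 at fret 17 → C4 (MIDI 60).
46 − 60 = -14, so the two pitches are 14 semitones apart.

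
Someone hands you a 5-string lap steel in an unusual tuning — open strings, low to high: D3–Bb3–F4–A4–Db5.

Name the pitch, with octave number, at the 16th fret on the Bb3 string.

The open Bb3 string plus 16 semitones: Bb–B–C–Db–…–C–Db–D.
The walk passes from B into C 2 times, so the octave number goes from 3 to 5.

D5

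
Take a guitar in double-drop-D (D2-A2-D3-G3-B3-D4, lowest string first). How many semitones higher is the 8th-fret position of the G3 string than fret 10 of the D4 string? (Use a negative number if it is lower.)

G3 at fret 8 → D♯4 (MIDI 63); D4 at fret 10 → C5 (MIDI 72).
63 − 72 = -9, so the two pitches are 9 semitones apart.

-9 semitones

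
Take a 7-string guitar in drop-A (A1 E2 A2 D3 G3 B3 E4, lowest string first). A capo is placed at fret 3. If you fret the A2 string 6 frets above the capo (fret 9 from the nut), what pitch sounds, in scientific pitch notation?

F♯3

The capo raises the open A2 by 3 semitones to C3; fretting 6 more gives A2 + 3 + 6 = A2 + 9 semitones = F♯3.
(Also written G♭.)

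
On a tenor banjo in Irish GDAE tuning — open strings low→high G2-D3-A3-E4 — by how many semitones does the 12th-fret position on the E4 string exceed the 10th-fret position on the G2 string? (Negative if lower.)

E4 at fret 12 → E5 (MIDI 76); G2 at fret 10 → F3 (MIDI 53).
76 − 53 = 23, so the two pitches are 23 semitones apart.

23 semitones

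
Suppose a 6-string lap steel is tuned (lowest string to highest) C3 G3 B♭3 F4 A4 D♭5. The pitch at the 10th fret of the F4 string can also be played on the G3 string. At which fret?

20

Fret 10 on F4 is MIDI 65 + 10 = 75 (E♭5). On the G3 string (open MIDI 55), that pitch is 75 − 55 = fret 20.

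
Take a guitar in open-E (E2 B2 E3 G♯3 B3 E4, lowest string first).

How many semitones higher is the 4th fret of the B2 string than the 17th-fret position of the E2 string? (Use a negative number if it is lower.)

B2 at fret 4 → D♯3 (MIDI 51); E2 at fret 17 → A3 (MIDI 57).
51 − 57 = -6, so the two pitches are 6 semitones apart.

-6 semitones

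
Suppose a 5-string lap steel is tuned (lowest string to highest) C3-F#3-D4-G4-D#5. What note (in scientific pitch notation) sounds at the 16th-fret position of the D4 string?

F#5

D4 is MIDI 62. Adding 16 gives 78, which is F#5.
(Equivalently spelled Gb5.)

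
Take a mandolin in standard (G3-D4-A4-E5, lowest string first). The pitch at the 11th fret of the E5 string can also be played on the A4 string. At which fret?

Fret 11 on E5 is MIDI 76 + 11 = 87 (D♯6). On the A4 string (open MIDI 69), that pitch is 87 − 69 = fret 18.

18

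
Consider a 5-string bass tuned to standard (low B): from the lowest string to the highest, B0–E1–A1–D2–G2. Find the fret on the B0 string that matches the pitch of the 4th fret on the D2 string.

19

D2 at fret 4 is D2 + 4 semitones = F#2.
The open B0 string is 15 semitones below the open D2, so the same pitch on the B0 string lies at fret 4 + 15 = 19.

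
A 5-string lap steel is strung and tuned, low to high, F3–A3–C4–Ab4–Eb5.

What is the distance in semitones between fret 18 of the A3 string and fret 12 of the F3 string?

A3 at fret 18 → Eb5 (MIDI 75); F3 at fret 12 → F4 (MIDI 65).
75 − 65 = 10, so the two pitches are 10 semitones apart, with Eb5 the higher.

10 semitones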